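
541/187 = 541/187   =  2.89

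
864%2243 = 864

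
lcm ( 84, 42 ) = 84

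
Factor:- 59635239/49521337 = -3^1*43^(-1)*1151659^(-1 )*19878413^1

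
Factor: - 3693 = - 3^1*1231^1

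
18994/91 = 208 + 66/91 = 208.73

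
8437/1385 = 6 +127/1385 = 6.09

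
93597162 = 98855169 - 5258007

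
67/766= 67/766 = 0.09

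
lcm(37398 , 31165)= 186990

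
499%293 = 206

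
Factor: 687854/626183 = 2^1 * 17^1* 19^ ( - 1)*20231^1*32957^( - 1)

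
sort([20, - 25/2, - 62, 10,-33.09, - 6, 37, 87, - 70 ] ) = [ - 70,-62 , -33.09 ,-25/2,-6, 10, 20, 37, 87]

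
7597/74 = 7597/74 = 102.66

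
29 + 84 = 113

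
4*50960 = 203840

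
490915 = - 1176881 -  -1667796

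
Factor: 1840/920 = 2^1 = 2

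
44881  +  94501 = 139382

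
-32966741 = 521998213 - 554964954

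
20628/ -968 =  - 5157/242=- 21.31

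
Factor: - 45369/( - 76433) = 3^2*7^( - 1 )*61^( - 1)*71^2 * 179^ ( - 1)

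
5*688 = 3440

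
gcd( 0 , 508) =508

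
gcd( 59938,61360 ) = 2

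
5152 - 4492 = 660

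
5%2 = 1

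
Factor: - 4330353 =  - 3^1*211^1*6841^1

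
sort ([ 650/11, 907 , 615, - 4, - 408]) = [ - 408, - 4, 650/11, 615,907 ]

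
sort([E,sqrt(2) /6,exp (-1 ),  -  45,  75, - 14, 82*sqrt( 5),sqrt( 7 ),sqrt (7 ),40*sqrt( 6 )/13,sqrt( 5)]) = [-45,  -  14,sqrt( 2)/6,exp( - 1), sqrt(5 ),sqrt(7 ), sqrt(7),E,40*sqrt( 6)/13,75, 82*sqrt( 5 )]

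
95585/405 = 236 + 1/81  =  236.01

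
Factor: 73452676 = 2^2*11^1*83^1*20113^1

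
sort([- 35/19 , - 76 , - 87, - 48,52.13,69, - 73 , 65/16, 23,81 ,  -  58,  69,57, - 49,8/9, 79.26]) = [ - 87, - 76, - 73, - 58, - 49, - 48, - 35/19,8/9,65/16, 23 , 52.13,57, 69 , 69, 79.26,81]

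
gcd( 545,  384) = 1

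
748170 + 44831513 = 45579683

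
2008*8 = 16064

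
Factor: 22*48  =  2^5*3^1*11^1 = 1056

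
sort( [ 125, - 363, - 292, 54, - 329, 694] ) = [ - 363, - 329, - 292,54, 125, 694]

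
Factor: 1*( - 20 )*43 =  - 2^2*5^1*43^1 = -860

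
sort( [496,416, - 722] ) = [ - 722, 416,  496]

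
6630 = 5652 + 978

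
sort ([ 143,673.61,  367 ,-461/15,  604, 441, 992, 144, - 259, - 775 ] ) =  [ - 775, - 259, - 461/15,143,144,367,441,  604, 673.61,992] 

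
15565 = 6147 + 9418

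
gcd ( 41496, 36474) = 6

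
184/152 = 1 + 4/19 = 1.21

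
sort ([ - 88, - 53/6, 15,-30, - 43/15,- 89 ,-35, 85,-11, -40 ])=[ -89,- 88, - 40,-35,-30, - 11, - 53/6, - 43/15, 15, 85]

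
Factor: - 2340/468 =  - 5 = - 5^1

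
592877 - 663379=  - 70502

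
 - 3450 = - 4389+939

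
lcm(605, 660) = 7260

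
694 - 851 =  - 157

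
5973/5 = 5973/5 = 1194.60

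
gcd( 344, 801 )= 1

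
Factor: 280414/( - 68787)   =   - 2^1*3^( - 2)*7643^( - 1)*140207^1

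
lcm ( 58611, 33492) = 234444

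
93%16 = 13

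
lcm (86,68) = 2924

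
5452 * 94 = 512488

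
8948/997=8 + 972/997 = 8.97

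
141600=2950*48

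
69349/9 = 7705  +  4/9  =  7705.44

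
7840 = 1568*5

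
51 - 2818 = -2767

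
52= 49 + 3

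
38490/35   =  7698/7 = 1099.71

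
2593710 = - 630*( -4117) 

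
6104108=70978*86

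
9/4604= 9/4604 = 0.00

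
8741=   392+8349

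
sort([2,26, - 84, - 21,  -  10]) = [ - 84,-21,-10, 2,  26 ]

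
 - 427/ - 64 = 6+43/64 = 6.67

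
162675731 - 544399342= - 381723611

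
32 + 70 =102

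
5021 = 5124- 103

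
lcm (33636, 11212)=33636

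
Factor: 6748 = 2^2* 7^1*241^1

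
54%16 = 6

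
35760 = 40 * 894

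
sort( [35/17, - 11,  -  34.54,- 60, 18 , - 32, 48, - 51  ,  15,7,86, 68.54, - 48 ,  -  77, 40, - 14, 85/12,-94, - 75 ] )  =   [ - 94, - 77, - 75,-60, -51 ,-48, - 34.54,  -  32, - 14 , - 11, 35/17, 7,85/12,  15,18,40,48,  68.54 , 86]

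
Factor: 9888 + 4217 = 5^1* 7^1*13^1*31^1=14105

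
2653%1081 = 491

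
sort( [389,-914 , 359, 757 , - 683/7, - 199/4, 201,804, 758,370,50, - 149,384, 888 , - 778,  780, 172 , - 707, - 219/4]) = [ - 914, - 778, - 707,-149,-683/7,-219/4,- 199/4,50,172, 201, 359,370 , 384,389,757,758, 780,804, 888 ]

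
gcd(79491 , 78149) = 1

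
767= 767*1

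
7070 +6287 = 13357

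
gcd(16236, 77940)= 36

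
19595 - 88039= - 68444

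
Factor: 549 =3^2*61^1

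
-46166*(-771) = 35593986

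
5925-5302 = 623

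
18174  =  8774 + 9400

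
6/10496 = 3/5248 =0.00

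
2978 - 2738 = 240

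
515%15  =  5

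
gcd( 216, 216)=216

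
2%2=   0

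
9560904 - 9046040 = 514864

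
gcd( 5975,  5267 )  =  1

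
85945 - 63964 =21981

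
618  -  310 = 308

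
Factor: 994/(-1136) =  - 2^( - 3)*7^1= -7/8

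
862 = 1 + 861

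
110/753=110/753 = 0.15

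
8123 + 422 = 8545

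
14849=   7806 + 7043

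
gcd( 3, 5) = 1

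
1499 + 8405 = 9904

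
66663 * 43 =2866509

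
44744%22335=74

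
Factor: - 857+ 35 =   -  2^1*3^1*137^1 = - 822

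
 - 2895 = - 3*965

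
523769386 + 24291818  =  548061204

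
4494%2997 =1497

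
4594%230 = 224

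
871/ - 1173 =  - 1 + 302/1173 = - 0.74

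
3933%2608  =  1325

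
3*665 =1995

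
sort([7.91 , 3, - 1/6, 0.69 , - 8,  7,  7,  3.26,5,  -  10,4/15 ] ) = [ -10, -8, - 1/6, 4/15,  0.69,3,3.26,5, 7,7 , 7.91] 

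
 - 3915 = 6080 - 9995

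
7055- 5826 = 1229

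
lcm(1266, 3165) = 6330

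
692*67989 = 47048388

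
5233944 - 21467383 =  - 16233439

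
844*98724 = 83323056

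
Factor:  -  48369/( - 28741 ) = 69/41= 3^1*23^1*41^(-1 )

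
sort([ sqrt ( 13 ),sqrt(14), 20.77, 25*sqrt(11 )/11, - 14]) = [ - 14,sqrt( 13), sqrt(14),25*sqrt (11 )/11,20.77] 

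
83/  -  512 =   -  1  +  429/512=- 0.16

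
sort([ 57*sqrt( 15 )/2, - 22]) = [ - 22, 57*sqrt( 15)/2]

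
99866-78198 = 21668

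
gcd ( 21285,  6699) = 33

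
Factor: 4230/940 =2^( - 1 )*3^2 =9/2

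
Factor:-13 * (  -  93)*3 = 3^2* 13^1 * 31^1 = 3627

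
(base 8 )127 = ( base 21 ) 43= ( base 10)87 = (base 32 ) 2n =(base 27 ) 36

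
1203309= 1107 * 1087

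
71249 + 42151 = 113400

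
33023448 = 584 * 56547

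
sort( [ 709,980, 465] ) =[465, 709, 980]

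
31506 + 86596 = 118102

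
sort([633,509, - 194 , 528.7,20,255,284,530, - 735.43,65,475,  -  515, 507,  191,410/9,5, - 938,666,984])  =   [ - 938, - 735.43, - 515, - 194 , 5,20,410/9 , 65, 191,255 , 284,  475, 507, 509,528.7,530,633,666 , 984]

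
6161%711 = 473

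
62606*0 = 0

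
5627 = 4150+1477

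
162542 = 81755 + 80787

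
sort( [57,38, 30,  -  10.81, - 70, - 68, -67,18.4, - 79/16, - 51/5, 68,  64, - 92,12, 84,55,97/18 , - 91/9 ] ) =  [  -  92, - 70,- 68, - 67, - 10.81, - 51/5, - 91/9 ,  -  79/16, 97/18, 12,  18.4,30,38 , 55 , 57,64, 68,84 ]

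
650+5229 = 5879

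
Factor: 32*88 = 2816 = 2^8 *11^1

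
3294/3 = 1098 = 1098.00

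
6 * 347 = 2082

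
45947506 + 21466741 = 67414247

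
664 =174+490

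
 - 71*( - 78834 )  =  5597214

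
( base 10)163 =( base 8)243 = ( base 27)61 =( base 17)9a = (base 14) B9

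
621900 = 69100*9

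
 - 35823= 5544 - 41367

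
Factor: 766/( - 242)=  - 383/121=- 11^( - 2)*383^1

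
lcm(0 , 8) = 0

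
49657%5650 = 4457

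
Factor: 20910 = 2^1*3^1 *5^1* 17^1*41^1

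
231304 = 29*7976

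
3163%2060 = 1103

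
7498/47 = 159 + 25/47 = 159.53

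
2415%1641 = 774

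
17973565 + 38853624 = 56827189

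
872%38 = 36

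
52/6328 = 13/1582  =  0.01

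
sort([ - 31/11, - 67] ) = [ - 67 , - 31/11 ] 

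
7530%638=512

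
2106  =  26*81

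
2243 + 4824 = 7067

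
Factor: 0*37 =0 = 0^1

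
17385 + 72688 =90073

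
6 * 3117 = 18702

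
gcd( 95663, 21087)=1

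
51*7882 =401982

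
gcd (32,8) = 8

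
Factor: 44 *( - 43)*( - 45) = 85140 = 2^2*3^2*5^1*11^1*43^1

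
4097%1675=747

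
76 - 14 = 62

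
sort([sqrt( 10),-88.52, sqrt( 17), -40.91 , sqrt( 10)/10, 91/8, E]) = [ - 88.52,  -  40.91, sqrt( 10)/10, E, sqrt (10), sqrt ( 17),91/8]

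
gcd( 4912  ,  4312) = 8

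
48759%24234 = 291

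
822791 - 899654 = - 76863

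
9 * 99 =891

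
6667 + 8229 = 14896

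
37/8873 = 37/8873 = 0.00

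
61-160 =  - 99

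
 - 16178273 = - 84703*191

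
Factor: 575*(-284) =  - 163300 = -2^2*5^2*  23^1*71^1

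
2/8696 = 1/4348 = 0.00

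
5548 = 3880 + 1668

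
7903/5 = 1580 + 3/5 =1580.60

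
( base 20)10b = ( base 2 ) 110011011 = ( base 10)411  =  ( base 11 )344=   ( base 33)CF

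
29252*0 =0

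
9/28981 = 9/28981 =0.00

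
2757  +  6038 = 8795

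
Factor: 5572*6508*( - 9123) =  - 330823480848 = - 2^4*3^1*7^1*199^1*1627^1*3041^1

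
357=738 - 381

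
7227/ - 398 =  - 7227/398 = - 18.16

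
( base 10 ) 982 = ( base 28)172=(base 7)2602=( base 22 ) 20e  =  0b1111010110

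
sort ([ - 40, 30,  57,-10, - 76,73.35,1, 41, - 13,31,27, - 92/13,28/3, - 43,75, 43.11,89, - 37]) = [ - 76,  -  43, - 40, - 37, - 13, - 10, - 92/13,  1, 28/3 , 27,30, 31 , 41  ,  43.11,57, 73.35,75,89 ]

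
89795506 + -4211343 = 85584163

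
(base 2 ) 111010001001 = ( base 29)4C9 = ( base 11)2883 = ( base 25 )5nl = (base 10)3721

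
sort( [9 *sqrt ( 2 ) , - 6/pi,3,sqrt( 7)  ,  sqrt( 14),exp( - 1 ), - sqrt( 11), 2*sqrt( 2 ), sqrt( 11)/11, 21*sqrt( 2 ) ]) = [ - sqrt( 11),  -  6/pi, sqrt( 11)/11 , exp( - 1 ),sqrt(7) , 2*sqrt(2 ), 3 , sqrt( 14 ), 9*sqrt( 2 ),21 * sqrt(2) ] 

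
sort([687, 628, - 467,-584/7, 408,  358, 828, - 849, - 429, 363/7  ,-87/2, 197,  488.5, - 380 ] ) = [ - 849, - 467, - 429, - 380 , - 584/7 , - 87/2,363/7,  197, 358,408, 488.5,628, 687, 828]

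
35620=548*65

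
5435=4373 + 1062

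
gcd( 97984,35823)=1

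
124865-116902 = 7963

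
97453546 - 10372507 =87081039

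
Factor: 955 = 5^1*191^1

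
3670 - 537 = 3133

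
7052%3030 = 992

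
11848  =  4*2962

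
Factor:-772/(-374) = 386/187 = 2^1*11^(-1 )*17^( - 1) * 193^1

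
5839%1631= 946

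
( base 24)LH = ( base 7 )1343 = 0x209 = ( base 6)2225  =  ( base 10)521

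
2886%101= 58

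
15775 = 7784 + 7991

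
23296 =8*2912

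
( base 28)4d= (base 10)125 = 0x7d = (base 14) 8d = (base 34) 3N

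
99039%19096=3559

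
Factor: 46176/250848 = 37/201 = 3^( -1)*37^1*67^( - 1)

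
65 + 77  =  142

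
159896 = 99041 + 60855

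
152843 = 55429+97414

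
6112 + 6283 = 12395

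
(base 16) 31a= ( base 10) 794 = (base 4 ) 30122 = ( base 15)37e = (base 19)23F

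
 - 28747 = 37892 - 66639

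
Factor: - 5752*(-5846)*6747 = 2^4 * 3^1 * 13^1* 37^1*79^1 * 173^1 * 719^1  =  226875917424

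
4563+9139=13702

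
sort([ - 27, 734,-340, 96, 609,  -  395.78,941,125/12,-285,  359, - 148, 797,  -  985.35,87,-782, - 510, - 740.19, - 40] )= [ - 985.35,-782, - 740.19,-510,  -  395.78,-340, - 285, - 148,-40, - 27 , 125/12,87, 96 , 359,609,734, 797,941 ] 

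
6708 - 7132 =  -424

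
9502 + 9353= 18855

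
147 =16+131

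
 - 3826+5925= 2099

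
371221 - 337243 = 33978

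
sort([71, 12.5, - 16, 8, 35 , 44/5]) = [ - 16 , 8, 44/5, 12.5,  35,71]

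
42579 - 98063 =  - 55484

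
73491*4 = 293964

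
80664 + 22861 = 103525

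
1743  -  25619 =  - 23876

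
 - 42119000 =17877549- 59996549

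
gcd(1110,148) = 74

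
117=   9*13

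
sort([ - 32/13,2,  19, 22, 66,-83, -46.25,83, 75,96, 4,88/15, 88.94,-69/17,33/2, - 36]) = [ - 83, - 46.25, - 36, - 69/17, - 32/13, 2,4 , 88/15,33/2, 19 , 22 , 66, 75, 83,88.94,96] 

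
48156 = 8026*6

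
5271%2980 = 2291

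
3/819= 1/273 = 0.00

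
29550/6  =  4925   =  4925.00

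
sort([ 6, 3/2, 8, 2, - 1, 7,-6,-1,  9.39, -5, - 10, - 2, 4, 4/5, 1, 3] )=[  -  10, -6 , - 5, - 2,-1,-1, 4/5, 1, 3/2, 2, 3,  4, 6,7, 8, 9.39]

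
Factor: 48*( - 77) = - 3696= - 2^4*3^1*7^1* 11^1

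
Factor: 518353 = 11^1*47123^1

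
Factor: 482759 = 482759^1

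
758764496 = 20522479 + 738242017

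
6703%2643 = 1417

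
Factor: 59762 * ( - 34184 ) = -2^4*4273^1* 29881^1 = - 2042904208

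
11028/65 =169 + 43/65 = 169.66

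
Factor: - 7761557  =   - 19^1*23^1*17761^1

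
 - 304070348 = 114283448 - 418353796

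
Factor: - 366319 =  - 337^1  *1087^1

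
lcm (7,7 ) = 7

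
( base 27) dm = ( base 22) gl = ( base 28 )d9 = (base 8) 565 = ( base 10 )373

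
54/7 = 54/7=7.71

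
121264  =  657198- 535934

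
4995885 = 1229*4065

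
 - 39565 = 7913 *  ( - 5 )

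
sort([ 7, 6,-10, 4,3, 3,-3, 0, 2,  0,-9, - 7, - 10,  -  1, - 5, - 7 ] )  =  [-10,-10, - 9, -7,-7, - 5, - 3, - 1, 0,0, 2, 3, 3, 4 , 6,7 ]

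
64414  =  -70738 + 135152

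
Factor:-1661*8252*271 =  -3714481012 = -2^2*11^1*151^1*271^1*2063^1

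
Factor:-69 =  - 3^1*23^1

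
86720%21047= 2532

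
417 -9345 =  - 8928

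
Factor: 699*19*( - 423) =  - 3^3*19^1*47^1*233^1 = - 5617863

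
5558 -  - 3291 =8849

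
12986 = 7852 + 5134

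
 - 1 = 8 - 9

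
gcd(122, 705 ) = 1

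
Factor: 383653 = 37^1*10369^1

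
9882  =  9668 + 214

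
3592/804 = 4+94/201 = 4.47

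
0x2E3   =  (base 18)251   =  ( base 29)pe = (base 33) md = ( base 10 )739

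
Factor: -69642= - 2^1*3^2*53^1*73^1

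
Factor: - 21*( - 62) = 1302 = 2^1*3^1*7^1*31^1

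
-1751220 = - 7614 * 230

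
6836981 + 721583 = 7558564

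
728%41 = 31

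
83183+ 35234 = 118417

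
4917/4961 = 447/451  =  0.99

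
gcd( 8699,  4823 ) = 1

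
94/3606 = 47/1803 = 0.03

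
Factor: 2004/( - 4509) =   -  2^2*3^(-2 )=- 4/9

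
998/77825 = 998/77825  =  0.01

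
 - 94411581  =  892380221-986791802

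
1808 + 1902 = 3710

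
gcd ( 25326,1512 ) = 378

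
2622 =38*69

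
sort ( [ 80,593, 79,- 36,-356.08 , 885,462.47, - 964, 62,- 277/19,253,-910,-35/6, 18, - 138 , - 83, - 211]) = [ - 964, - 910,-356.08, - 211, - 138,  -  83, - 36,- 277/19,-35/6,18, 62, 79 , 80,  253,  462.47,  593, 885 ]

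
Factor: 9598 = 2^1*4799^1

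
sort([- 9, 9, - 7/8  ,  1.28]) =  [  -  9,-7/8, 1.28, 9 ] 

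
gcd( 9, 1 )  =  1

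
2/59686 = 1/29843 =0.00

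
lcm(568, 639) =5112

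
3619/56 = 517/8 = 64.62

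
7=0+7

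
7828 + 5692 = 13520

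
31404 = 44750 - 13346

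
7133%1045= 863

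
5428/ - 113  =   - 49+109/113  =  - 48.04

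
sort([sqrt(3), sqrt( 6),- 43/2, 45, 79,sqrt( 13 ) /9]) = [- 43/2, sqrt ( 13)/9, sqrt ( 3 ), sqrt(6 ), 45 , 79]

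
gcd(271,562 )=1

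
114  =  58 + 56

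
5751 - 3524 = 2227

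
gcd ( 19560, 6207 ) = 3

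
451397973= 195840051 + 255557922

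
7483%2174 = 961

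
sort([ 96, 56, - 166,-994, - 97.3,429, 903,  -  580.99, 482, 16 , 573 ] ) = [-994,-580.99,- 166,-97.3, 16,56, 96,429,482,573, 903]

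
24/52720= 3/6590 = 0.00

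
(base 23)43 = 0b1011111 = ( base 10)95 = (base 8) 137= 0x5f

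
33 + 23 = 56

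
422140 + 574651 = 996791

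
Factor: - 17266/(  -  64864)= 2^(  -  4) * 89^1 * 97^1*2027^(  -  1 ) = 8633/32432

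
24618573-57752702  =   - 33134129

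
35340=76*465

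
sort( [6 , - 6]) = [ -6 , 6 ] 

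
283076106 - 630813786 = -347737680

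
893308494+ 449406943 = 1342715437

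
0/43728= 0 = 0.00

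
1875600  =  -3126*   ( -600)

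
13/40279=13/40279  =  0.00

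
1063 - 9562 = - 8499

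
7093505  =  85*83453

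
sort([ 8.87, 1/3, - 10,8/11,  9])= [ - 10, 1/3, 8/11,8.87, 9 ]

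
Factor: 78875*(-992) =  - 78244000  =  - 2^5 *5^3*31^1*631^1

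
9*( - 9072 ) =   -  81648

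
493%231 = 31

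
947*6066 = 5744502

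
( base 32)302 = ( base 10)3074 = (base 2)110000000010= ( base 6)22122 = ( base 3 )11012212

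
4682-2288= 2394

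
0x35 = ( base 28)1p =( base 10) 53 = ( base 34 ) 1J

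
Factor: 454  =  2^1*227^1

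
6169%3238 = 2931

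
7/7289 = 7/7289 = 0.00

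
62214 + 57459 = 119673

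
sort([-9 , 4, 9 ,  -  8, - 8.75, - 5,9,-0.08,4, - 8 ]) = [ - 9,-8.75, - 8, - 8, - 5, - 0.08,4, 4, 9, 9]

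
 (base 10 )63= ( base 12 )53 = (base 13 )4b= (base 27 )29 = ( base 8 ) 77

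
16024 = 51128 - 35104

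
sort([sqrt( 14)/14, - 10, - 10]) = [ - 10 , - 10,sqrt(14) /14] 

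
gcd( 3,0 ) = 3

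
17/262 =17/262 = 0.06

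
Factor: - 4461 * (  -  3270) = 2^1*3^2*5^1*109^1*1487^1 = 14587470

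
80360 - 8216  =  72144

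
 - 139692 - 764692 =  - 904384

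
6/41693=6/41693 = 0.00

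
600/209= 600/209 = 2.87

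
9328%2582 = 1582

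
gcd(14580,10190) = 10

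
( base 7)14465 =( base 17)df4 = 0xFB0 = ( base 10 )4016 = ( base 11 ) 3021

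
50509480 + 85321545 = 135831025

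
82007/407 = 201+200/407 = 201.49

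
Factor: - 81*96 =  - 2^5* 3^5 = -7776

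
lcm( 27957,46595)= 139785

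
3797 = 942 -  - 2855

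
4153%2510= 1643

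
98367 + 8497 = 106864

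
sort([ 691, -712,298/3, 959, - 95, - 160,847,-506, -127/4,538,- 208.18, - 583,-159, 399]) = [ -712, - 583, - 506, - 208.18, - 160 ,-159,  -  95, - 127/4 , 298/3,399, 538,691,847,959]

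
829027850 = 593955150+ 235072700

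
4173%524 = 505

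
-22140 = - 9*2460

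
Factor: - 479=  - 479^1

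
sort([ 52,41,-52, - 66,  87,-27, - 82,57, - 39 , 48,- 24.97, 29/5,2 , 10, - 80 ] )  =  [ - 82, - 80, - 66, - 52,-39 , - 27, - 24.97 , 2,29/5 , 10, 41,48, 52,57,87 ]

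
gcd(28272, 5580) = 372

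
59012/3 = 59012/3 = 19670.67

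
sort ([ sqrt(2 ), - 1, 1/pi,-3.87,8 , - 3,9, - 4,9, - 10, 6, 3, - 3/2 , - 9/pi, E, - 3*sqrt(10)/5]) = [ - 10, - 4, - 3.87, - 3,-9/pi, - 3*sqrt(10) /5 , -3/2, - 1, 1/pi,  sqrt( 2 ), E,  3,6, 8, 9,9]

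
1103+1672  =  2775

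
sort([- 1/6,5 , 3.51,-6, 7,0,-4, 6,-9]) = [ - 9,-6, - 4,-1/6, 0, 3.51, 5 , 6 , 7 ] 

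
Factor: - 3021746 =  - 2^1 *7^1*13^1 * 16603^1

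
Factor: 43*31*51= 3^1*17^1*31^1*43^1  =  67983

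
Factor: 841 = 29^2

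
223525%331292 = 223525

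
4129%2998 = 1131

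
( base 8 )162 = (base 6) 310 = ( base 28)42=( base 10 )114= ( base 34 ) 3C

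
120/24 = 5  =  5.00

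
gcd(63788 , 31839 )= 1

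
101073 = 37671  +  63402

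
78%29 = 20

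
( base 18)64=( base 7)220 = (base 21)57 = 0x70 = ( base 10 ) 112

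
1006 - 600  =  406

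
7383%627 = 486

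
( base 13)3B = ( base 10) 50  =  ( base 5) 200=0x32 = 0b110010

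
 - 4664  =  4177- 8841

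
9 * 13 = 117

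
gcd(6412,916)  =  916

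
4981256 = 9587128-4605872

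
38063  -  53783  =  - 15720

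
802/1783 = 802/1783=0.45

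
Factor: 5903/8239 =7^ ( - 1)*11^ ( - 1)*107^( - 1)* 5903^1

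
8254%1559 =459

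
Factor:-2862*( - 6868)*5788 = 113770178208 = 2^5*3^3*17^1 *53^1*101^1*1447^1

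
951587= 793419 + 158168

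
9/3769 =9/3769 = 0.00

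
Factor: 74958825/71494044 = 2^(- 2 )*5^2*17^( - 1)*97^( - 1)*3613^( - 1)*999451^1 = 24986275/23831348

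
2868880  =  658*4360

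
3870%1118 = 516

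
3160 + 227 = 3387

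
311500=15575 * 20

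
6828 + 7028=13856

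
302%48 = 14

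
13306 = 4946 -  - 8360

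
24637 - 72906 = -48269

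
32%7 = 4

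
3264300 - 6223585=-2959285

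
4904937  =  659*7443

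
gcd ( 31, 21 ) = 1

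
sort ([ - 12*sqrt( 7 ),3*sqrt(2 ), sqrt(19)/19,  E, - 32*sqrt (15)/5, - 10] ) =[ - 12*sqrt(7 ), - 32*sqrt( 15 ) /5, - 10,sqrt( 19)/19, E,3*sqrt(2) ] 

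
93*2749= 255657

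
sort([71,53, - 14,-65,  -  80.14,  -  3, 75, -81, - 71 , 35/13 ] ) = [-81,  -  80.14, - 71, - 65 ,-14, - 3, 35/13, 53,71 , 75 ]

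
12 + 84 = 96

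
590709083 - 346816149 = 243892934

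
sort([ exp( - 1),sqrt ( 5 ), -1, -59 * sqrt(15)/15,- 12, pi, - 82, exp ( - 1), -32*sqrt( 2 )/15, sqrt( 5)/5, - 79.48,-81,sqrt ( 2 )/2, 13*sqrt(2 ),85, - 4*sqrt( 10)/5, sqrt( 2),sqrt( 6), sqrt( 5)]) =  [ - 82, - 81, - 79.48,-59*sqrt(15 ) /15, - 12 , - 32 * sqrt( 2)/15 , - 4*sqrt( 10)/5 ,-1, exp ( - 1),exp( - 1 ),  sqrt(5 )/5 , sqrt(2)/2, sqrt(2),sqrt(5), sqrt( 5), sqrt( 6),pi , 13*sqrt ( 2 ),85 ]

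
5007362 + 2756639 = 7764001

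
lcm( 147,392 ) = 1176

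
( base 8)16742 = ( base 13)3636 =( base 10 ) 7650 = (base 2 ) 1110111100010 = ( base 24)D6I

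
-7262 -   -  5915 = -1347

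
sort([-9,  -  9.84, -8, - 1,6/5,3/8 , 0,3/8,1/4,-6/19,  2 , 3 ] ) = [ - 9.84, - 9,-8, - 1, - 6/19 , 0,1/4, 3/8,3/8,6/5,2, 3]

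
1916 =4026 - 2110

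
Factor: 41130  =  2^1*3^2 * 5^1*457^1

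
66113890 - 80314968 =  - 14201078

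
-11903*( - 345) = 4106535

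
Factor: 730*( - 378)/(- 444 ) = 22995/37=3^2*5^1*7^1*37^ (- 1 )  *73^1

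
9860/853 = 9860/853=11.56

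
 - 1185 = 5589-6774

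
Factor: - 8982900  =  -2^2*3^4*5^2 * 1109^1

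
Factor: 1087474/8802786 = 543737/4401393 = 3^ (-1)*103^1*5279^1*1467131^( -1)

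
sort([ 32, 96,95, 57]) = [ 32,57, 95,96 ] 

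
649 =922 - 273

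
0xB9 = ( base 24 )7H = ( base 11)159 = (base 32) 5p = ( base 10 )185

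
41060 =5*8212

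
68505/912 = 22835/304=75.12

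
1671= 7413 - 5742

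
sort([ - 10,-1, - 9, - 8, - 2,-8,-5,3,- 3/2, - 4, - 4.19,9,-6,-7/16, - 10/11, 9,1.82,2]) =[-10 ,  -  9, - 8, - 8,  -  6,  -  5,  -  4.19,  -  4, - 2, - 3/2, - 1,-10/11,  -  7/16, 1.82, 2,3, 9,  9]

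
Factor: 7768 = 2^3*971^1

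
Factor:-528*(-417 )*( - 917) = - 201901392=-  2^4*3^2 * 7^1*11^1*131^1*139^1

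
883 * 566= 499778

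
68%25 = 18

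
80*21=1680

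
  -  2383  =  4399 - 6782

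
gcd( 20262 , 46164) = 6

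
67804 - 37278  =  30526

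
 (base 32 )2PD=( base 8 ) 5455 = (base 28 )3I5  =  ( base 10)2861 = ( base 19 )7HB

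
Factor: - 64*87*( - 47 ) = 2^6 * 3^1 * 29^1*47^1  =  261696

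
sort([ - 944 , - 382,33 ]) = [ -944, - 382, 33] 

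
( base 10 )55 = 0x37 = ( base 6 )131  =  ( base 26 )23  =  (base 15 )3A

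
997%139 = 24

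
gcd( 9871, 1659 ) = 1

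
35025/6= 5837+1/2 = 5837.50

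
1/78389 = 1/78389 = 0.00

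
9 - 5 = 4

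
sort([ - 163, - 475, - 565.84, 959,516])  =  [-565.84,-475, - 163,  516,959 ] 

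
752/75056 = 47/4691 = 0.01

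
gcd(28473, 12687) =3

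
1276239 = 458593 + 817646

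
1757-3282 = -1525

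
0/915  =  0 = 0.00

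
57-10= 47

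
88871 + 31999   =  120870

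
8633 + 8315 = 16948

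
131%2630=131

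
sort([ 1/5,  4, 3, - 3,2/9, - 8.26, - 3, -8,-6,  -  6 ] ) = [- 8.26, -8 , - 6,-6 , - 3, - 3, 1/5, 2/9,3,  4] 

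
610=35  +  575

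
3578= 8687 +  - 5109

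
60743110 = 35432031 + 25311079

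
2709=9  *301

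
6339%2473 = 1393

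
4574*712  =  3256688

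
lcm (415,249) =1245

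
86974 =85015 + 1959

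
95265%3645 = 495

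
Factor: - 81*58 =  - 4698 =-2^1*  3^4*29^1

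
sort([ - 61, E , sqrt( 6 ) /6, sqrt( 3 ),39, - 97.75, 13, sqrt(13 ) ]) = [ - 97.75, - 61, sqrt(6 ) /6, sqrt(3), E, sqrt ( 13), 13,39 ]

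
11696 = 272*43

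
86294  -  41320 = 44974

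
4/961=4/961 = 0.00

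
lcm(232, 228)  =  13224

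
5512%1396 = 1324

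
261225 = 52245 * 5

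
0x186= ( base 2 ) 110000110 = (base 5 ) 3030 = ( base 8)606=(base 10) 390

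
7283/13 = 560 + 3/13= 560.23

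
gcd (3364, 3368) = 4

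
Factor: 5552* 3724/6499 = 2^6*7^2*19^1*67^ ( - 1 ) * 97^(- 1 )*347^1 = 20675648/6499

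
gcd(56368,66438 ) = 2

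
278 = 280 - 2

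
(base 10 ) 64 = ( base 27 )2a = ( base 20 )34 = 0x40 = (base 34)1U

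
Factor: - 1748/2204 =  - 23^1 * 29^( - 1 ) = - 23/29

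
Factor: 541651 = 11^1*41^1 * 1201^1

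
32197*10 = 321970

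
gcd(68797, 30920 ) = 773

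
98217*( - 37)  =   - 3634029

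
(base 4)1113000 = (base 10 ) 5568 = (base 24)9g0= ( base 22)bb2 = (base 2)1010111000000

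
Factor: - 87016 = -2^3*73^1*149^1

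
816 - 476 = 340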